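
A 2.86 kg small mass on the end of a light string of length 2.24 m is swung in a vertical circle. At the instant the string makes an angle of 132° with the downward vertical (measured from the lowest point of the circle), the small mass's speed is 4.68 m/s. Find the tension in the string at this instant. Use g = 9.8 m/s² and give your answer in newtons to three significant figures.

Take the radial direction toward the centre of the circle as positive. The component of the weight along the string toward the centre is −mg cos φ (φ measured from the bottom), so Newton's second law along the string gives T − mg cos φ = m v²/r.
cos 132° = -0.6691, so T = m(v²/r + g cos φ) = 2.86 × ((4.68)²/2.24 + 9.8 × -0.6691) = 2.86 × (9.778 + (-6.557)) = 2.86 × 3.220 = 9.210 N.

9.21 N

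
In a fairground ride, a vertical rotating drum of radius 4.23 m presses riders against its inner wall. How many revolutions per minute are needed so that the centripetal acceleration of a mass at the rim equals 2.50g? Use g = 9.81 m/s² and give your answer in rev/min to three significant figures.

23.0 rev/min

Require ω²r = 2.50g, so ω = √(2.50 × 9.81/4.23) = 2.408 rad/s.
In rev/min: ω × 60/(2π) = 2.408 × 60/(2π) = 22.99 rev/min.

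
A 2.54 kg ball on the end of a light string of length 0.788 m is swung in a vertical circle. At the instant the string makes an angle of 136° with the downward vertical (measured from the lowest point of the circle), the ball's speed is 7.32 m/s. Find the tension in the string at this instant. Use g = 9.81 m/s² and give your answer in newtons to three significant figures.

Take the radial direction toward the centre of the circle as positive. The component of the weight along the string toward the centre is −mg cos φ (φ measured from the bottom), so Newton's second law along the string gives T − mg cos φ = m v²/r.
cos 136° = -0.7193, so T = m(v²/r + g cos φ) = 2.54 × ((7.32)²/0.788 + 9.81 × -0.7193) = 2.54 × (68.00 + (-7.057)) = 2.54 × 60.94 = 154.8 N.

155 N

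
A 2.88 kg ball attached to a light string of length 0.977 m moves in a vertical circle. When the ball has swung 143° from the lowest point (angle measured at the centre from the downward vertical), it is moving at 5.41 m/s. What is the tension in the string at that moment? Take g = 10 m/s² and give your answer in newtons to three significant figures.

Take the radial direction toward the centre of the circle as positive. The component of the weight along the string toward the centre is −mg cos φ (φ measured from the bottom), so Newton's second law along the string gives T − mg cos φ = m v²/r.
cos 143° = -0.7986, so T = m(v²/r + g cos φ) = 2.88 × ((5.41)²/0.977 + 10.0 × -0.7986) = 2.88 × (29.96 + (-7.986)) = 2.88 × 21.97 = 63.28 N.

63.3 N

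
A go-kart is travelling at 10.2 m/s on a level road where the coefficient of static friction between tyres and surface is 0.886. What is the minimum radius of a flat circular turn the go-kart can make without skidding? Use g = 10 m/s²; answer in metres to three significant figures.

At the limit, μ_s m g = m v²/r, so r_min = v²/(μ_s g) = (10.2)²/(0.886 × 10.0) = 104.0/8.860 = 11.74 m.

11.7 m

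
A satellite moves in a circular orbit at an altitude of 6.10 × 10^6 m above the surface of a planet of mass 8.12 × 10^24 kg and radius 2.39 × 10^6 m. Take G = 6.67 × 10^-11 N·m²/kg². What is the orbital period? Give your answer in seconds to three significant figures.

6680 s

r = R + h = 2.39 × 10^6 + 6.10 × 10^6 = 8.490 × 10^6 m. Gravity provides the centripetal force: G M m / r² = m v² / r ⇒ v = √(GM/r) = 7987 m/s.
T = 2πr/v = 2π × 8.490 × 10^6 / 7987 = 6679 s.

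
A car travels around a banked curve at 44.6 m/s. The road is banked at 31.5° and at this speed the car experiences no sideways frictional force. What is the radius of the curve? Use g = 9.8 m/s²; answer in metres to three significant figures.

Frictionless banking: tanθ = v²/(rg), so r = v²/(g tanθ).
r = (44.6)²/(9.8 × tan 31.5°) = 1989/(9.8 × 0.6128) = 1989/6.005 = 331.2 m.

331 m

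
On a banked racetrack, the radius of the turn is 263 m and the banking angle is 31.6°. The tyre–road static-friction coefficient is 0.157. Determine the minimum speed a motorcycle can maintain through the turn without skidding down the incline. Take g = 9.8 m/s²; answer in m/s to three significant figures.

At the minimum speed, friction acts up the slope at its limiting value f = μN. Radially (horizontal, toward centre): N sinθ − μN cosθ = mv²/r. Vertically: N cosθ + μN sinθ = mg.
Dividing: v² = r g (sinθ − μcosθ)/(cosθ + μsinθ).
sinθ − μcosθ = 0.5240 − 0.157×0.8517 = 0.3903; cosθ + μsinθ = 0.8517 + 0.157×0.5240 = 0.9340.
v² = 263 × 9.8 × 0.3903/0.9340 = 1077 m²/s², so v = 32.82 m/s.

32.8 m/s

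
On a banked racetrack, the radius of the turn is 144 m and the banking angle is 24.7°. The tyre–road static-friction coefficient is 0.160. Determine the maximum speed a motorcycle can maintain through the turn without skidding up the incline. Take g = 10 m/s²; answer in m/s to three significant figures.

At the maximum speed, friction acts down the slope at its limiting value f = μN. Radially (horizontal, toward centre): N sinθ + μN cosθ = mv²/r. Vertically: N cosθ − μN sinθ = mg.
Dividing: v² = r g (sinθ + μcosθ)/(cosθ − μsinθ).
sinθ + μcosθ = 0.4179 + 0.160×0.9085 = 0.5632; cosθ − μsinθ = 0.9085 − 0.160×0.4179 = 0.8416.
v² = 144 × 10.0 × 0.5632/0.8416 = 963.6 m²/s², so v = 31.04 m/s.

31.0 m/s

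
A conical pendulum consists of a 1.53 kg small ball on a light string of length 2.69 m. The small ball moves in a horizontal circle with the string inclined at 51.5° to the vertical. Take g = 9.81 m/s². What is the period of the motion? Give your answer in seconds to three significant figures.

r = L sinθ = 2.105 m. From T sinθ = mω²r and T cosθ = mg: tanθ = ω²r/g, so ω² = g tanθ / r = g/(L cosθ).
ω = √(g/(L cosθ)) = √(9.81/(2.69 × 0.6225)) = √5.858 = 2.420 rad/s.
Period = 2π/ω = 2.596 s.

2.60 s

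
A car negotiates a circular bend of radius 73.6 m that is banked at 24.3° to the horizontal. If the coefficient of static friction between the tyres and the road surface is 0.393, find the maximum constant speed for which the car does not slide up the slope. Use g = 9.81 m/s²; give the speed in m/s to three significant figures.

At the maximum speed, friction acts down the slope at its limiting value f = μN. Radially (horizontal, toward centre): N sinθ + μN cosθ = mv²/r. Vertically: N cosθ − μN sinθ = mg.
Dividing: v² = r g (sinθ + μcosθ)/(cosθ − μsinθ).
sinθ + μcosθ = 0.4115 + 0.393×0.9114 = 0.7697; cosθ − μsinθ = 0.9114 − 0.393×0.4115 = 0.7497.
v² = 73.6 × 9.81 × 0.7697/0.7497 = 741.3 m²/s², so v = 27.23 m/s.

27.2 m/s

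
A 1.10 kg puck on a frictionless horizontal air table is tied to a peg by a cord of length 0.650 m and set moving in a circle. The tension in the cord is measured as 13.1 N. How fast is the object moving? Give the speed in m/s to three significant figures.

2.78 m/s

T = m v²/r ⇒ v = √(T r / m) = √(13.1 × 0.650 / 1.10) = √7.741 = 2.782 m/s.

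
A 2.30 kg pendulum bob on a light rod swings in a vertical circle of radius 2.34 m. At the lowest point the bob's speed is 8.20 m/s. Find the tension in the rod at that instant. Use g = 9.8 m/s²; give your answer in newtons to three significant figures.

88.6 N

At the lowest point, T points up (toward the centre) and the weight mg points down (away from the centre), so the net inward force is T − mg = mv²/r.
T = m(v²/r + g) = 2.30 × ((8.20)²/2.34 + 9.8) = 2.30 × (28.74 + 9.8) = 2.30 × 38.54 = 88.63 N.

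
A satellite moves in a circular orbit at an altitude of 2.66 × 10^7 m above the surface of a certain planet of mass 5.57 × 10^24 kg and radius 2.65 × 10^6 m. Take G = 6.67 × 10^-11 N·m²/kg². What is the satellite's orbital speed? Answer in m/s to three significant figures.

Orbital radius r = R + h = 2.65 × 10^6 + 2.66 × 10^7 = 2.925 × 10^7 m.
Gravity supplies the centripetal force: G M m / r² = m v² / r, so v = √(GM/r).
v = √(6.67 × 10^-11 × 5.57 × 10^24 / 2.925 × 10^7) = √(1.270 × 10^7) = 3564 m/s.

3560 m/s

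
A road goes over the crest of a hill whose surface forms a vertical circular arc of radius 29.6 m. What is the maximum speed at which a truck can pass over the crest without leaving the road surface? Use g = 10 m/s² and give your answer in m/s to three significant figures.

At the crest the centre of the circle is below the truck, so the net downward (centripetal) force is mg − N = mv²/r.
The truck leaves the road when N → 0, giving v_max = √(g r) = √(10.0 × 29.6) = 17.20 m/s.

17.2 m/s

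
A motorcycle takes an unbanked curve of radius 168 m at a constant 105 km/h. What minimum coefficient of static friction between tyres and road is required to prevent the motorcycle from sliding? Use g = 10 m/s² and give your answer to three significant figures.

0.506

v = 105/3.6 = 29.17 m/s.
Friction provides the centripetal force: μ_s m g = m v²/r, so μ_s = v²/(g r) = (29.17)²/(10.0 × 168) = 850.7/1680 = 0.5064.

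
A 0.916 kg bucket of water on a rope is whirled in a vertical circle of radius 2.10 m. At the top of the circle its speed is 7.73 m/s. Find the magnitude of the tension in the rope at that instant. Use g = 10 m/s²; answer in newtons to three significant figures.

At the top, both T and the weight mg point inward (toward the centre), so T + mg = mv²/r.
T = m(v²/r − g) = 0.916 × ((7.73)²/2.10 − 10.0) = 0.916 × (28.45 − 10.0) = 0.916 × 18.45 = 16.90 N.

16.9 N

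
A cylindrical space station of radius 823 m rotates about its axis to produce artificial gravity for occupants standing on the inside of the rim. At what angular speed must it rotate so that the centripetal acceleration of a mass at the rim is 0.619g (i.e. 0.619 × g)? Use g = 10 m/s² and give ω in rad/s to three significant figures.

0.0867 rad/s

Centripetal acceleration a_c = ω²r. Setting ω²r = 0.619g:
ω = √(0.619g / r) = √(0.619 × 10.0 / 823) = √0.007521 = 0.08673 rad/s.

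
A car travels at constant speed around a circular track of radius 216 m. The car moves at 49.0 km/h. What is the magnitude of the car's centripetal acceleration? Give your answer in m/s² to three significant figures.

v = 49.0 km/h = 49.0/3.6 = 13.61 m/s.
a_c = v²/r = (13.61)²/216 = 185.3/216 = 0.8577 m/s².

0.858 m/s²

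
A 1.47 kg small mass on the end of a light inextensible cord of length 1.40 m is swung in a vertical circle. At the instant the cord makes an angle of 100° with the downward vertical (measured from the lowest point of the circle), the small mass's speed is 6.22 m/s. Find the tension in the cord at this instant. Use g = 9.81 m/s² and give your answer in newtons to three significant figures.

38.1 N

Take the radial direction toward the centre of the circle as positive. The component of the weight along the string toward the centre is −mg cos φ (φ measured from the bottom), so Newton's second law along the string gives T − mg cos φ = m v²/r.
cos 100° = -0.1736, so T = m(v²/r + g cos φ) = 1.47 × ((6.22)²/1.40 + 9.81 × -0.1736) = 1.47 × (27.63 + (-1.703)) = 1.47 × 25.93 = 38.12 N.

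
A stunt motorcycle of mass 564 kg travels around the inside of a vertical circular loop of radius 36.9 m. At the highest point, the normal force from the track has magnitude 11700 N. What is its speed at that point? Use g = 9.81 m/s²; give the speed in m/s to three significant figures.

At the top, N + mg = mv²/r, so v = √(r(N/m + g)) = √(36.9 × (11700/564 + 9.81)) = √(36.9 × 30.55) = √1127 = 33.58 m/s.

33.6 m/s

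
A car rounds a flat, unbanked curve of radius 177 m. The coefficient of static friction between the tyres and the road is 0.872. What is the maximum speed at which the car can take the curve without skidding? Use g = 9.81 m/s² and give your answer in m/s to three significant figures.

The only inward force on a level bend is static friction, so at the limit f_s = μ_s N = μ_s m g = m v²/r.
Mass cancels: v_max = √(μ_s g r) = √(0.872 × 9.81 × 177) = √1514 = 38.91 m/s.

38.9 m/s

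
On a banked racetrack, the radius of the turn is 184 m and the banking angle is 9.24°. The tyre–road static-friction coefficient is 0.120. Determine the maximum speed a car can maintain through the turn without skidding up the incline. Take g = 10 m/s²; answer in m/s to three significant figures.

At the maximum speed, friction acts down the slope at its limiting value f = μN. Radially (horizontal, toward centre): N sinθ + μN cosθ = mv²/r. Vertically: N cosθ − μN sinθ = mg.
Dividing: v² = r g (sinθ + μcosθ)/(cosθ − μsinθ).
sinθ + μcosθ = 0.1606 + 0.120×0.9870 = 0.2790; cosθ − μsinθ = 0.9870 − 0.120×0.1606 = 0.9678.
v² = 184 × 10.0 × 0.2790/0.9678 = 530.5 m²/s², so v = 23.03 m/s.

23.0 m/s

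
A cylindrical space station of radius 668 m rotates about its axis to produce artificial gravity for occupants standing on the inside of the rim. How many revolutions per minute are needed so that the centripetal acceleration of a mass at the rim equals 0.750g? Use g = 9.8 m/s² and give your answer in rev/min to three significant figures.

1.00 rev/min

Require ω²r = 0.750g, so ω = √(0.750 × 9.8/668) = 0.1049 rad/s.
In rev/min: ω × 60/(2π) = 0.1049 × 60/(2π) = 1.002 rev/min.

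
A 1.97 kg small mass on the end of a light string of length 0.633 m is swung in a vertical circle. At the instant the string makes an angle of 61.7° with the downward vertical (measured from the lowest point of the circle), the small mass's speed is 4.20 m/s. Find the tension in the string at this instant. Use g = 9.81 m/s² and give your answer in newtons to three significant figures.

64.1 N

Take the radial direction toward the centre of the circle as positive. The component of the weight along the string toward the centre is −mg cos φ (φ measured from the bottom), so Newton's second law along the string gives T − mg cos φ = m v²/r.
cos 61.7° = 0.4741, so T = m(v²/r + g cos φ) = 1.97 × ((4.20)²/0.633 + 9.81 × 0.4741) = 1.97 × (27.87 + (4.651)) = 1.97 × 32.52 = 64.06 N.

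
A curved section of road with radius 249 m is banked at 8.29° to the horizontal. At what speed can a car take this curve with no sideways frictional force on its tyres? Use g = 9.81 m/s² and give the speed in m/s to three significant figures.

18.9 m/s

On a frictionless banked curve, N sinθ = mv²/r and N cosθ = mg, so tanθ = v²/(rg).
v = √(r g tanθ) = √(249 × 9.81 × tan 8.29°) = √(249 × 9.81 × 0.1457) = √355.9 = 18.87 m/s.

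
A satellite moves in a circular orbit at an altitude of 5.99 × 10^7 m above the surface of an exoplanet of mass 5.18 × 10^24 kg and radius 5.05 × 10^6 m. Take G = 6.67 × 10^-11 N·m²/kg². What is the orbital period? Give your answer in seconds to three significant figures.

177000 s

r = R + h = 5.05 × 10^6 + 5.99 × 10^7 = 6.495 × 10^7 m. Gravity provides the centripetal force: G M m / r² = m v² / r ⇒ v = √(GM/r) = 2306 m/s.
T = 2πr/v = 2π × 6.495 × 10^7 / 2306 = 176900 s.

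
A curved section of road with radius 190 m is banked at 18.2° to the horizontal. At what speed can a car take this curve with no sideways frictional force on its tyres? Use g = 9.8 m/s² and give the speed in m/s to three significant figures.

24.7 m/s

On a frictionless banked curve, N sinθ = mv²/r and N cosθ = mg, so tanθ = v²/(rg).
v = √(r g tanθ) = √(190 × 9.8 × tan 18.2°) = √(190 × 9.8 × 0.3288) = √612.2 = 24.74 m/s.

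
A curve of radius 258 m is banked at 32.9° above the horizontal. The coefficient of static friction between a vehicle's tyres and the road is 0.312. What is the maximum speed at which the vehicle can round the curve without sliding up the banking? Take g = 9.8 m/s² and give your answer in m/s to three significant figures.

55.1 m/s

At the maximum speed, friction acts down the slope at its limiting value f = μN. Radially (horizontal, toward centre): N sinθ + μN cosθ = mv²/r. Vertically: N cosθ − μN sinθ = mg.
Dividing: v² = r g (sinθ + μcosθ)/(cosθ − μsinθ).
sinθ + μcosθ = 0.5432 + 0.312×0.8396 = 0.8051; cosθ − μsinθ = 0.8396 − 0.312×0.5432 = 0.6701.
v² = 258 × 9.8 × 0.8051/0.6701 = 3038 m²/s², so v = 55.12 m/s.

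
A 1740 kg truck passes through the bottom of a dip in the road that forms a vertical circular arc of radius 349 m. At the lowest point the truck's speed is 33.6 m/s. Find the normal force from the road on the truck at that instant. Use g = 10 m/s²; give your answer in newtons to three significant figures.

23000 N

At the lowest point, N points up (toward the centre) and the weight mg points down (away from the centre), so the net inward force is N − mg = mv²/r.
N = m(v²/r + g) = 1740 × ((33.6)²/349 + 10.0) = 1740 × (3.235 + 10.0) = 1740 × 13.23 = 23030 N.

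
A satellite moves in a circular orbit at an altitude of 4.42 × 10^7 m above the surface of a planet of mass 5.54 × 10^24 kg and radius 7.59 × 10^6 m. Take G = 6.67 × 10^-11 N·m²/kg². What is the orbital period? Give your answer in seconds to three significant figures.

r = R + h = 7.59 × 10^6 + 4.42 × 10^7 = 5.179 × 10^7 m. Gravity provides the centripetal force: G M m / r² = m v² / r ⇒ v = √(GM/r) = 2671 m/s.
T = 2πr/v = 2π × 5.179 × 10^7 / 2671 = 121800 s.

122000 s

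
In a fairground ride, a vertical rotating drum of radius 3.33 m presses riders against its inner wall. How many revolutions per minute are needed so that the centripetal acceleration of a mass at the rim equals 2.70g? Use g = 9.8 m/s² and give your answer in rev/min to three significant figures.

26.9 rev/min

Require ω²r = 2.70g, so ω = √(2.70 × 9.8/3.33) = 2.819 rad/s.
In rev/min: ω × 60/(2π) = 2.819 × 60/(2π) = 26.92 rev/min.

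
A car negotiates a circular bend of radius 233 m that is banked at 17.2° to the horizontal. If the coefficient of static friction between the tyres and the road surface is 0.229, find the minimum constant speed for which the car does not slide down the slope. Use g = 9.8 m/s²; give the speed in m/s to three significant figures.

At the minimum speed, friction acts up the slope at its limiting value f = μN. Radially (horizontal, toward centre): N sinθ − μN cosθ = mv²/r. Vertically: N cosθ + μN sinθ = mg.
Dividing: v² = r g (sinθ − μcosθ)/(cosθ + μsinθ).
sinθ − μcosθ = 0.2957 − 0.229×0.9553 = 0.07695; cosθ + μsinθ = 0.9553 + 0.229×0.2957 = 1.023.
v² = 233 × 9.8 × 0.07695/1.023 = 171.8 m²/s², so v = 13.11 m/s.

13.1 m/s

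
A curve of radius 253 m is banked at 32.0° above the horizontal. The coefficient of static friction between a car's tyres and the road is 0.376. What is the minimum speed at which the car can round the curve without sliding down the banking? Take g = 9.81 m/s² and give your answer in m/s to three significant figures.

At the minimum speed, friction acts up the slope at its limiting value f = μN. Radially (horizontal, toward centre): N sinθ − μN cosθ = mv²/r. Vertically: N cosθ + μN sinθ = mg.
Dividing: v² = r g (sinθ − μcosθ)/(cosθ + μsinθ).
sinθ − μcosθ = 0.5299 − 0.376×0.8480 = 0.2111; cosθ + μsinθ = 0.8480 + 0.376×0.5299 = 1.047.
v² = 253 × 9.81 × 0.2111/1.047 = 500.2 m²/s², so v = 22.36 m/s.

22.4 m/s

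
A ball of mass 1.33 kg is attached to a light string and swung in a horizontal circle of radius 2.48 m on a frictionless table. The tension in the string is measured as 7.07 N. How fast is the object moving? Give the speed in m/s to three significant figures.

T = m v²/r ⇒ v = √(T r / m) = √(7.07 × 2.48 / 1.33) = √13.18 = 3.631 m/s.

3.63 m/s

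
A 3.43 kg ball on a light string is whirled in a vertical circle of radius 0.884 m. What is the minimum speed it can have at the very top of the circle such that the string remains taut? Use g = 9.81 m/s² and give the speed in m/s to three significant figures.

2.94 m/s

At the highest point the centre is directly below, so both the weight and T act inward: T + mg = mv²/r.
At minimum speed T → 0, so mg = mv_min²/r ⇒ v_min = √(g r) = √(9.81 × 0.884) = 2.945 m/s.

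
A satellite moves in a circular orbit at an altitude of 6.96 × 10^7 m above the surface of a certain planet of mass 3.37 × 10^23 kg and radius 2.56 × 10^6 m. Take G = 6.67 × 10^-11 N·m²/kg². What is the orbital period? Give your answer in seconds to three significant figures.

812000 s

r = R + h = 2.56 × 10^6 + 6.96 × 10^7 = 7.216 × 10^7 m. Gravity provides the centripetal force: G M m / r² = m v² / r ⇒ v = √(GM/r) = 558.1 m/s.
T = 2πr/v = 2π × 7.216 × 10^7 / 558.1 = 812400 s.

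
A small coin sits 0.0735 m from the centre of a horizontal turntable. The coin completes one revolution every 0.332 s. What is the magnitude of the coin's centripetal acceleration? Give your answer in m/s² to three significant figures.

26.3 m/s²

v = 2πr/T = 2π × 0.0735/0.332 = 1.391 m/s.
a_c = v²/r = (1.391)²/0.0735 = 1.935/0.0735 = 26.33 m/s².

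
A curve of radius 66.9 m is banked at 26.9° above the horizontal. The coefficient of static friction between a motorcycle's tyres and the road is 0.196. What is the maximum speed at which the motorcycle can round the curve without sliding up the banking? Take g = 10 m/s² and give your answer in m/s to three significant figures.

22.9 m/s

At the maximum speed, friction acts down the slope at its limiting value f = μN. Radially (horizontal, toward centre): N sinθ + μN cosθ = mv²/r. Vertically: N cosθ − μN sinθ = mg.
Dividing: v² = r g (sinθ + μcosθ)/(cosθ − μsinθ).
sinθ + μcosθ = 0.4524 + 0.196×0.8918 = 0.6272; cosθ − μsinθ = 0.8918 − 0.196×0.4524 = 0.8031.
v² = 66.9 × 10.0 × 0.6272/0.8031 = 522.5 m²/s², so v = 22.86 m/s.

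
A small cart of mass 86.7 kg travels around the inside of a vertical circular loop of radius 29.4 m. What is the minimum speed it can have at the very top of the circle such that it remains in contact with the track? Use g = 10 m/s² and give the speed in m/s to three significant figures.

At the top, both weight mg and N point toward the centre: N + mg = mv²/r.
At minimum speed N → 0, so mg = mv_min²/r ⇒ v_min = √(g r) = √(10.0 × 29.4) = 17.15 m/s.

17.1 m/s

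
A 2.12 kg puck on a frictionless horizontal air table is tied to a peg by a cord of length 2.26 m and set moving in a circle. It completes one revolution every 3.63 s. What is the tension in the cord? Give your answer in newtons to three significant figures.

14.4 N

v = 2πr/T = 2π × 2.26/3.63 = 3.912 m/s.
The tension is the only horizontal force, so it supplies the full centripetal force: T = m v²/r = 2.12 × (3.912)²/2.26 = 2.12 × 15.30/2.26 = 14.35 N.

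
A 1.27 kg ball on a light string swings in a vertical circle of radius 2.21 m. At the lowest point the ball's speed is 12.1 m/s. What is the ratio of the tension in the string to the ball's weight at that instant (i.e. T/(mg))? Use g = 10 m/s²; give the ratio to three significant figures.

7.62

At the bottom, T − mg = mv²/r, so T = m(v²/r + g) and T/(mg) = v²/(rg) + 1 = (12.1)²/(2.21 × 10.0) + 1 = 6.625 + 1 = 7.625.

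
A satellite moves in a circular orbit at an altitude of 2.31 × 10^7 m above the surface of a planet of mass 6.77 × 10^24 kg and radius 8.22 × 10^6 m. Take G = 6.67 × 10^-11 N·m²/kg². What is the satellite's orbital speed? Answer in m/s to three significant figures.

3800 m/s

Orbital radius r = R + h = 8.22 × 10^6 + 2.31 × 10^7 = 3.132 × 10^7 m.
Gravity supplies the centripetal force: G M m / r² = m v² / r, so v = √(GM/r).
v = √(6.67 × 10^-11 × 6.77 × 10^24 / 3.132 × 10^7) = √(1.442 × 10^7) = 3797 m/s.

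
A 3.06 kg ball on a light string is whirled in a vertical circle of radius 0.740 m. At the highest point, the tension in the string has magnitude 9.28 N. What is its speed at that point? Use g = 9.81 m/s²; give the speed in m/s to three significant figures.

At the top, T + mg = mv²/r, so v = √(r(T/m + g)) = √(0.740 × (9.28/3.06 + 9.81)) = √(0.740 × 12.84) = √9.504 = 3.083 m/s.

3.08 m/s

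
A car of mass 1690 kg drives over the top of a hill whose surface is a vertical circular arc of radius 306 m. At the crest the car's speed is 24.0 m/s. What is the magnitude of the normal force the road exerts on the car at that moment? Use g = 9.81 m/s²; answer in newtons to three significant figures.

13400 N

At the crest the centripetal acceleration points downward (toward the centre of the arc), so mg − N = mv²/r.
N = m(g − v²/r) = 1690 × (9.81 − (24.0)²/306) = 1690 × (9.81 − 1.882) = 1690 × 7.928 = 13400 N.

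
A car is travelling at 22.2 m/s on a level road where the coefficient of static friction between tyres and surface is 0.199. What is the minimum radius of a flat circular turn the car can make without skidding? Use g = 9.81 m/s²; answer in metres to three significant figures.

252 m

At the limit, μ_s m g = m v²/r, so r_min = v²/(μ_s g) = (22.2)²/(0.199 × 9.81) = 492.8/1.952 = 252.5 m.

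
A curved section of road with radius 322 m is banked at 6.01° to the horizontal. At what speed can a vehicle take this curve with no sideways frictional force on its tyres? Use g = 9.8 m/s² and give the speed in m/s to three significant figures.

On a frictionless banked curve, N sinθ = mv²/r and N cosθ = mg, so tanθ = v²/(rg).
v = √(r g tanθ) = √(322 × 9.8 × tan 6.01°) = √(322 × 9.8 × 0.1053) = √332.2 = 18.23 m/s.

18.2 m/s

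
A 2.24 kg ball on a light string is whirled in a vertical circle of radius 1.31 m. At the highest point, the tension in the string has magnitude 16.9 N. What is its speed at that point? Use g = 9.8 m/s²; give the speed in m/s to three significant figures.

At the top, T + mg = mv²/r, so v = √(r(T/m + g)) = √(1.31 × (16.9/2.24 + 9.8)) = √(1.31 × 17.34) = √22.72 = 4.767 m/s.

4.77 m/s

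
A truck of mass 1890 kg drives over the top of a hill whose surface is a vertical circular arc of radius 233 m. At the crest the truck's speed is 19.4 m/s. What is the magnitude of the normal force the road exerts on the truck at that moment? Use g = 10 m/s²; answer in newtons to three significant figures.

At the crest the centripetal acceleration points downward (toward the centre of the arc), so mg − N = mv²/r.
N = m(g − v²/r) = 1890 × (10.0 − (19.4)²/233) = 1890 × (10.0 − 1.615) = 1890 × 8.385 = 15850 N.

15800 N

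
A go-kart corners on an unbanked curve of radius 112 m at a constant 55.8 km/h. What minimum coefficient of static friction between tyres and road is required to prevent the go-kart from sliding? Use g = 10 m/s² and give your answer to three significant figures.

v = 55.8/3.6 = 15.50 m/s.
Friction provides the centripetal force: μ_s m g = m v²/r, so μ_s = v²/(g r) = (15.50)²/(10.0 × 112) = 240.2/1120 = 0.2145.

0.215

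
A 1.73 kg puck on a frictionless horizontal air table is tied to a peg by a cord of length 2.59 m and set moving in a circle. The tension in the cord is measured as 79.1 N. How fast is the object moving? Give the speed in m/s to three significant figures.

10.9 m/s

T = m v²/r ⇒ v = √(T r / m) = √(79.1 × 2.59 / 1.73) = √118.4 = 10.88 m/s.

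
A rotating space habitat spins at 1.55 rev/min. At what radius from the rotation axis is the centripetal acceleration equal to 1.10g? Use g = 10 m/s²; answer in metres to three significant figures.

418 m

ω = 1.55 rev/min × 2π/60 = 0.1623 rad/s.
a_c = ω²r = 1.10g ⇒ r = 1.10 × 10.0 / (0.1623)² = 11.00/0.02635 = 417.5 m.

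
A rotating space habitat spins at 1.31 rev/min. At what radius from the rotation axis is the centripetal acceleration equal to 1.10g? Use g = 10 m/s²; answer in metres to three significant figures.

ω = 1.31 rev/min × 2π/60 = 0.1372 rad/s.
a_c = ω²r = 1.10g ⇒ r = 1.10 × 10.0 / (0.1372)² = 11.00/0.01882 = 584.5 m.

585 m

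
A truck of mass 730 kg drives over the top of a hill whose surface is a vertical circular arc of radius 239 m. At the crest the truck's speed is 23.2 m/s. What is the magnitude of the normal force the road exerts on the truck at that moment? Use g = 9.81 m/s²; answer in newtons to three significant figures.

5520 N

At the crest the centripetal acceleration points downward (toward the centre of the arc), so mg − N = mv²/r.
N = m(g − v²/r) = 730 × (9.81 − (23.2)²/239) = 730 × (9.81 − 2.252) = 730 × 7.558 = 5517 N.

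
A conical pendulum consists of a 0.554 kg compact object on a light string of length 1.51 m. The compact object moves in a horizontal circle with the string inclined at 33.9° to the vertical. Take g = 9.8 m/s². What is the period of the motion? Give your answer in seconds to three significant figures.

r = L sinθ = 0.8422 m. From T sinθ = mω²r and T cosθ = mg: tanθ = ω²r/g, so ω² = g tanθ / r = g/(L cosθ).
ω = √(g/(L cosθ)) = √(9.8/(1.51 × 0.8300)) = √7.819 = 2.796 rad/s.
Period = 2π/ω = 2.247 s.

2.25 s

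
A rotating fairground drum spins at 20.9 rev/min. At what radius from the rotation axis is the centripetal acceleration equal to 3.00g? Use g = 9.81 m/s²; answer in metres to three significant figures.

6.14 m

ω = 20.9 rev/min × 2π/60 = 2.189 rad/s.
a_c = ω²r = 3.00g ⇒ r = 3.00 × 9.81 / (2.189)² = 29.43/4.790 = 6.144 m.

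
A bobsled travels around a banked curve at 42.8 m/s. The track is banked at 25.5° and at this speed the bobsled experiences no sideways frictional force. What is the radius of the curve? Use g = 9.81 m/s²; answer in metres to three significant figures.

391 m

Frictionless banking: tanθ = v²/(rg), so r = v²/(g tanθ).
r = (42.8)²/(9.81 × tan 25.5°) = 1832/(9.81 × 0.4770) = 1832/4.679 = 391.5 m.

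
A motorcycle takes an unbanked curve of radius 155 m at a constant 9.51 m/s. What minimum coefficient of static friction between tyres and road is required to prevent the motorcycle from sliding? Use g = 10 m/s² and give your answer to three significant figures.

0.0583

Friction provides the centripetal force: μ_s m g = m v²/r, so μ_s = v²/(g r) = (9.510)²/(10.0 × 155) = 90.44/1550 = 0.05835.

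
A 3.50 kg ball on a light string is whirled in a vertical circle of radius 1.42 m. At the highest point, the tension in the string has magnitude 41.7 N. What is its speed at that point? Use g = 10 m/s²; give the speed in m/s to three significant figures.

5.58 m/s

At the top, T + mg = mv²/r, so v = √(r(T/m + g)) = √(1.42 × (41.7/3.50 + 10.0)) = √(1.42 × 21.91) = √31.12 = 5.578 m/s.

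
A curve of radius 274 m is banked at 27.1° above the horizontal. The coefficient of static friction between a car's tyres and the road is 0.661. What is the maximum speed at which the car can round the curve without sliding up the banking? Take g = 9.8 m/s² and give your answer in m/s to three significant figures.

69.0 m/s

At the maximum speed, friction acts down the slope at its limiting value f = μN. Radially (horizontal, toward centre): N sinθ + μN cosθ = mv²/r. Vertically: N cosθ − μN sinθ = mg.
Dividing: v² = r g (sinθ + μcosθ)/(cosθ − μsinθ).
sinθ + μcosθ = 0.4555 + 0.661×0.8902 = 1.044; cosθ − μsinθ = 0.8902 − 0.661×0.4555 = 0.5891.
v² = 274 × 9.8 × 1.044/0.5891 = 4759 m²/s², so v = 68.98 m/s.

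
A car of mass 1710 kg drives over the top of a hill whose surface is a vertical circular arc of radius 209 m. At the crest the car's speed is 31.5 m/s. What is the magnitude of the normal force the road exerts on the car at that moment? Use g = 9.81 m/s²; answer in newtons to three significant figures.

At the crest the centripetal acceleration points downward (toward the centre of the arc), so mg − N = mv²/r.
N = m(g − v²/r) = 1710 × (9.81 − (31.5)²/209) = 1710 × (9.81 − 4.748) = 1710 × 5.062 = 8657 N.

8660 N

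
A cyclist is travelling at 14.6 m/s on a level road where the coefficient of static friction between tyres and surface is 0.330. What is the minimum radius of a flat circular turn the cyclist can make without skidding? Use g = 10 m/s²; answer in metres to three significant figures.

64.6 m

At the limit, μ_s m g = m v²/r, so r_min = v²/(μ_s g) = (14.6)²/(0.330 × 10.0) = 213.2/3.300 = 64.59 m.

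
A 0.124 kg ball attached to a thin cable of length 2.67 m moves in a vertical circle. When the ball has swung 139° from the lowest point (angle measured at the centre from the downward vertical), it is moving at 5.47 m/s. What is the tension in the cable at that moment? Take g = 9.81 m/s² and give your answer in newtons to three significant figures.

0.472 N

Take the radial direction toward the centre of the circle as positive. The component of the weight along the string toward the centre is −mg cos φ (φ measured from the bottom), so Newton's second law along the string gives T − mg cos φ = m v²/r.
cos 139° = -0.7547, so T = m(v²/r + g cos φ) = 0.124 × ((5.47)²/2.67 + 9.81 × -0.7547) = 0.124 × (11.21 + (-7.404)) = 0.124 × 3.803 = 0.4715 N.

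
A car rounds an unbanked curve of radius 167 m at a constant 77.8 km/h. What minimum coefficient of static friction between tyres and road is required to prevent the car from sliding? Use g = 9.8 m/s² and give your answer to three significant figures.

v = 77.8/3.6 = 21.61 m/s.
Friction provides the centripetal force: μ_s m g = m v²/r, so μ_s = v²/(g r) = (21.61)²/(9.8 × 167) = 467.0/1637 = 0.2854.

0.285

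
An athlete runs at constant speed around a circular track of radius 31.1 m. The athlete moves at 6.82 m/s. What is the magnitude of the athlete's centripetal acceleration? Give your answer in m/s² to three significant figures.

a_c = v²/r = (6.820)²/31.1 = 46.51/31.1 = 1.496 m/s².

1.50 m/s²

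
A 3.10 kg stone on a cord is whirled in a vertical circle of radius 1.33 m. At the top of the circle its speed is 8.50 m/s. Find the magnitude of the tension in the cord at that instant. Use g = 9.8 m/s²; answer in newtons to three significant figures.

138 N

At the top, both T and the weight mg point inward (toward the centre), so T + mg = mv²/r.
T = m(v²/r − g) = 3.10 × ((8.50)²/1.33 − 9.8) = 3.10 × (54.32 − 9.8) = 3.10 × 44.52 = 138.0 N.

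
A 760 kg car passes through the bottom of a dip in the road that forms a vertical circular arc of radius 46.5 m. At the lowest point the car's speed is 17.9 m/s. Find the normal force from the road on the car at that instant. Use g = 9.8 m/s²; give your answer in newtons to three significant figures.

12700 N

At the lowest point, N points up (toward the centre) and the weight mg points down (away from the centre), so the net inward force is N − mg = mv²/r.
N = m(v²/r + g) = 760 × ((17.9)²/46.5 + 9.8) = 760 × (6.891 + 9.8) = 760 × 16.69 = 12680 N.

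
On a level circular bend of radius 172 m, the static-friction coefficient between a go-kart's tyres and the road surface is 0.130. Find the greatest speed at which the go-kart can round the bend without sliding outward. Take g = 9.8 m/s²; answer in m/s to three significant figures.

On a flat curve, static friction is the only horizontal force, so it must supply the full centripetal force: μ_s m g = m v²/r.
Mass cancels: v_max = √(μ_s g r) = √(0.130 × 9.8 × 172) = √219.1 = 14.80 m/s.

14.8 m/s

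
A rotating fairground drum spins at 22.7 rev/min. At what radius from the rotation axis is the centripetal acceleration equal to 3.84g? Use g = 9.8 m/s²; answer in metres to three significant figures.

6.66 m

ω = 22.7 rev/min × 2π/60 = 2.377 rad/s.
a_c = ω²r = 3.84g ⇒ r = 3.84 × 9.8 / (2.377)² = 37.63/5.651 = 6.660 m.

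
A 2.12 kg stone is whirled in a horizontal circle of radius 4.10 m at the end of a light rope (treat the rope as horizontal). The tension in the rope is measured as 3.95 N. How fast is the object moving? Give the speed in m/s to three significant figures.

2.76 m/s

T = m v²/r ⇒ v = √(T r / m) = √(3.95 × 4.10 / 2.12) = √7.639 = 2.764 m/s.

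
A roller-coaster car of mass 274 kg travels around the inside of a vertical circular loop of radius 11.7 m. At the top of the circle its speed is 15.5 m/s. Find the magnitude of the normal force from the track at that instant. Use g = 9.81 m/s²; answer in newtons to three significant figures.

2940 N

At the top, both N and the weight mg point inward (toward the centre), so N + mg = mv²/r.
N = m(v²/r − g) = 274 × ((15.5)²/11.7 − 9.81) = 274 × (20.53 − 9.81) = 274 × 10.72 = 2938 N.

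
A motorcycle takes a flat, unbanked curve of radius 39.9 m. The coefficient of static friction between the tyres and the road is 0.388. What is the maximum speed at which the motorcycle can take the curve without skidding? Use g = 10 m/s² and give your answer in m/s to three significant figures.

12.4 m/s

The only inward force on a level bend is static friction, so at the limit f_s = μ_s N = μ_s m g = m v²/r.
Mass cancels: v_max = √(μ_s g r) = √(0.388 × 10.0 × 39.9) = √154.8 = 12.44 m/s.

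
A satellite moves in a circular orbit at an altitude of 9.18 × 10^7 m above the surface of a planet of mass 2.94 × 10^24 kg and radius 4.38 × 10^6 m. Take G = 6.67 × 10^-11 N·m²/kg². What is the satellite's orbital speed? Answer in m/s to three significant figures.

Orbital radius r = R + h = 4.38 × 10^6 + 9.18 × 10^7 = 9.618 × 10^7 m.
Gravity supplies the centripetal force: G M m / r² = m v² / r, so v = √(GM/r).
v = √(6.67 × 10^-11 × 2.94 × 10^24 / 9.618 × 10^7) = √(2.039 × 10^6) = 1428 m/s.

1430 m/s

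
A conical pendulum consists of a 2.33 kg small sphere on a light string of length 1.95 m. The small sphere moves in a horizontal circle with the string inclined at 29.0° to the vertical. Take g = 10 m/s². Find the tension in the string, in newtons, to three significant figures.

26.6 N

Vertically the bob has no acceleration, so T cosθ = mg.
T = mg/cosθ = 2.33 × 10.0 / cos 29.0° = 23.30/0.8746 = 26.64 N.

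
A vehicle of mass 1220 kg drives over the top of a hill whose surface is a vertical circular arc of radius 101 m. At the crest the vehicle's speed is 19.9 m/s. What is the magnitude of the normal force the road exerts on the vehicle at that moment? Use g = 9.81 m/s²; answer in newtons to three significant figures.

At the crest the centripetal acceleration points downward (toward the centre of the arc), so mg − N = mv²/r.
N = m(g − v²/r) = 1220 × (9.81 − (19.9)²/101) = 1220 × (9.81 − 3.921) = 1220 × 5.889 = 7185 N.

7180 N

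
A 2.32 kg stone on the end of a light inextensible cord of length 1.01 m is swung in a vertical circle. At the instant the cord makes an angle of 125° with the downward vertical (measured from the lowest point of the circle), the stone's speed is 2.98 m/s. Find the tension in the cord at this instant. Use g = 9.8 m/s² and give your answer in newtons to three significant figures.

Take the radial direction toward the centre of the circle as positive. The component of the weight along the string toward the centre is −mg cos φ (φ measured from the bottom), so Newton's second law along the string gives T − mg cos φ = m v²/r.
cos 125° = -0.5736, so T = m(v²/r + g cos φ) = 2.32 × ((2.98)²/1.01 + 9.8 × -0.5736) = 2.32 × (8.792 + (-5.621)) = 2.32 × 3.171 = 7.358 N.

7.36 N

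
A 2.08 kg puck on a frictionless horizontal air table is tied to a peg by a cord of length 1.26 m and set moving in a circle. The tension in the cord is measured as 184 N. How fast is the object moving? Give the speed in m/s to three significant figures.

T = m v²/r ⇒ v = √(T r / m) = √(184 × 1.26 / 2.08) = √111.5 = 10.56 m/s.

10.6 m/s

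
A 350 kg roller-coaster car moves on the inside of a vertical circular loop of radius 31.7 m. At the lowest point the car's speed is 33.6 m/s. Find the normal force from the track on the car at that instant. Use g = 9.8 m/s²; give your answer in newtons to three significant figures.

15900 N

At the lowest point, N points up (toward the centre) and the weight mg points down (away from the centre), so the net inward force is N − mg = mv²/r.
N = m(v²/r + g) = 350 × ((33.6)²/31.7 + 9.8) = 350 × (35.61 + 9.8) = 350 × 45.41 = 15890 N.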